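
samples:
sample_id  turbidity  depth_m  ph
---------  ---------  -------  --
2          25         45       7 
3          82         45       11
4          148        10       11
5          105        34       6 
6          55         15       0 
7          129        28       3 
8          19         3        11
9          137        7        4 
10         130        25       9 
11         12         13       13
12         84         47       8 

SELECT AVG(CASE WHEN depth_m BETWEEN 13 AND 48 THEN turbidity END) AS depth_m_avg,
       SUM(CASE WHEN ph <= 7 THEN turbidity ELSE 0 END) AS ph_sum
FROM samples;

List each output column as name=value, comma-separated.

depth_m_avg=77.75, ph_sum=451

[depth_m_avg: depth_m BETWEEN 13 AND 48]
sample_id=2: ✓ → 25
sample_id=3: ✓ → 82
sample_id=4: ✗
sample_id=5: ✓ → 105
sample_id=6: ✓ → 55
sample_id=7: ✓ → 129
sample_id=8: ✗
sample_id=9: ✗
sample_id=10: ✓ → 130
sample_id=11: ✓ → 12
sample_id=12: ✓ → 84
depth_m_avg = (25 + 82 + 105 + 55 + 129 + 130 + 12 + 84) / 8 = 77.75
—
[ph_sum: ph <= 7]
sample_id=2: ✓ → 25
sample_id=3: ✗
sample_id=4: ✗
sample_id=5: ✓ → 105
sample_id=6: ✓ → 55
sample_id=7: ✓ → 129
sample_id=8: ✗
sample_id=9: ✓ → 137
sample_id=10: ✗
sample_id=11: ✗
sample_id=12: ✗
ph_sum = 25 + 105 + 55 + 129 + 137 = 451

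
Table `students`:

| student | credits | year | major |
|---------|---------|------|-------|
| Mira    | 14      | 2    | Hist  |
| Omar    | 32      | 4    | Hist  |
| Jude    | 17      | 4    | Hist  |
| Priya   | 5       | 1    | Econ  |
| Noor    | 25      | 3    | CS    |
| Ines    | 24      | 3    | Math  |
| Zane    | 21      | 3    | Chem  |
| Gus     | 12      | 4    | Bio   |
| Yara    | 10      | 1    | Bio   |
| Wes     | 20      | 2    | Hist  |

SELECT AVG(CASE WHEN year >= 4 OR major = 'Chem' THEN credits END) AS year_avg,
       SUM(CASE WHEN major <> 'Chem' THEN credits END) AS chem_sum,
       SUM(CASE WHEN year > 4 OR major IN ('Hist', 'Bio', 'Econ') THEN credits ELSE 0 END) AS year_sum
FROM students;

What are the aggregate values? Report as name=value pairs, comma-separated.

year_avg=20.5, chem_sum=159, year_sum=110

[year_avg: year >= 4 OR major = 'Chem']
student=Mira: ✗
student=Omar: ✓ → 32
student=Jude: ✓ → 17
student=Priya: ✗
student=Noor: ✗
student=Ines: ✗
student=Zane: ✓ → 21
student=Gus: ✓ → 12
student=Yara: ✗
student=Wes: ✗
year_avg = (32 + 17 + 21 + 12) / 4 = 20.5
—
[chem_sum: major <> 'Chem']
student=Mira: ✓ → 14
student=Omar: ✓ → 32
student=Jude: ✓ → 17
student=Priya: ✓ → 5
student=Noor: ✓ → 25
student=Ines: ✓ → 24
student=Zane: ✗
student=Gus: ✓ → 12
student=Yara: ✓ → 10
student=Wes: ✓ → 20
chem_sum = 14 + 32 + 17 + 5 + 25 + 24 + 12 + 10 + 20 = 159
—
[year_sum: year > 4 OR major IN ('Hist', 'Bio', 'Econ')]
student=Mira: ✓ → 14
student=Omar: ✓ → 32
student=Jude: ✓ → 17
student=Priya: ✓ → 5
student=Noor: ✗
student=Ines: ✗
student=Zane: ✗
student=Gus: ✓ → 12
student=Yara: ✓ → 10
student=Wes: ✓ → 20
year_sum = 14 + 32 + 17 + 5 + 12 + 10 + 20 = 110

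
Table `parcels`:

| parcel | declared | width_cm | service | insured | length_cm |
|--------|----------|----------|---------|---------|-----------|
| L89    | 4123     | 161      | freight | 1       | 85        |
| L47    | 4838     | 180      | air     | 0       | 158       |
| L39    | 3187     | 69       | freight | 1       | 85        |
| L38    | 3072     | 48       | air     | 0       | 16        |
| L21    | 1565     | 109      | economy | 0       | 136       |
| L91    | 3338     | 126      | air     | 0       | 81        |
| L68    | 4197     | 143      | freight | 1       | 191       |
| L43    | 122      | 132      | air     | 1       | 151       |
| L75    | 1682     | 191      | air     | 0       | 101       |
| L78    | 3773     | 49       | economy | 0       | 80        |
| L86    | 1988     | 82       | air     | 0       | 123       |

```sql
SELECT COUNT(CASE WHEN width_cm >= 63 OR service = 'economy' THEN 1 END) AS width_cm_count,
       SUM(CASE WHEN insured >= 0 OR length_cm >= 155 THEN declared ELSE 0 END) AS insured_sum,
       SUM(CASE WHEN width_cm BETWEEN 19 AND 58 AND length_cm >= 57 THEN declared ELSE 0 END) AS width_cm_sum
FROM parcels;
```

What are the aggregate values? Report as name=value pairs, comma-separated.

[width_cm_count: width_cm >= 63 OR service = 'economy']
parcel=L89: ✓ → 1
parcel=L47: ✓ → 1
parcel=L39: ✓ → 1
parcel=L38: ✗
parcel=L21: ✓ → 1
parcel=L91: ✓ → 1
parcel=L68: ✓ → 1
parcel=L43: ✓ → 1
parcel=L75: ✓ → 1
parcel=L78: ✓ → 1
parcel=L86: ✓ → 1
width_cm_count = COUNT(1, 1, 1, 1, 1, 1, 1, 1, 1, 1) = 10
—
[insured_sum: insured >= 0 OR length_cm >= 155]
parcel=L89: ✓ → 4123
parcel=L47: ✓ → 4838
parcel=L39: ✓ → 3187
parcel=L38: ✓ → 3072
parcel=L21: ✓ → 1565
parcel=L91: ✓ → 3338
parcel=L68: ✓ → 4197
parcel=L43: ✓ → 122
parcel=L75: ✓ → 1682
parcel=L78: ✓ → 3773
parcel=L86: ✓ → 1988
insured_sum = 4123 + 4838 + 3187 + 3072 + 1565 + 3338 + 4197 + 122 + 1682 + 3773 + 1988 = 31885
—
[width_cm_sum: width_cm BETWEEN 19 AND 58 AND length_cm >= 57]
parcel=L89: ✗
parcel=L47: ✗
parcel=L39: ✗
parcel=L38: ✗
parcel=L21: ✗
parcel=L91: ✗
parcel=L68: ✗
parcel=L43: ✗
parcel=L75: ✗
parcel=L78: ✓ → 3773
parcel=L86: ✗
width_cm_sum = 3773

width_cm_count=10, insured_sum=31885, width_cm_sum=3773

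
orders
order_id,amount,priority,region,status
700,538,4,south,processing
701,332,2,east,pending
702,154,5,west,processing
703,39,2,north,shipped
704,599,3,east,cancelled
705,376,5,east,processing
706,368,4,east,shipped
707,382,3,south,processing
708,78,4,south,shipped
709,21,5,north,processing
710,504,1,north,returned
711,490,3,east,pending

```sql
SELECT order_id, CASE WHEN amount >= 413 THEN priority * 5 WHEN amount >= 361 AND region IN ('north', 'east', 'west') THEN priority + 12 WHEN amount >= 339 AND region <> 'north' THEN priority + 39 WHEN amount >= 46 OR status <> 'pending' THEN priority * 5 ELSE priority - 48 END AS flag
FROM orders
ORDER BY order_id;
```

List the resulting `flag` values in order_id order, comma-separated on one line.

20, 10, 25, 10, 15, 17, 16, 42, 20, 25, 5, 15

order_id=700: amount >= 413 → 20
order_id=701: amount >= 46 OR status <> 'pending' → 10
order_id=702: amount >= 46 OR status <> 'pending' → 25
order_id=703: amount >= 46 OR status <> 'pending' → 10
order_id=704: amount >= 413 → 15
order_id=705: amount >= 361 AND region IN ('north', 'east', 'west') → 17
order_id=706: amount >= 361 AND region IN ('north', 'east', 'west') → 16
order_id=707: amount >= 339 AND region <> 'north' → 42
order_id=708: amount >= 46 OR status <> 'pending' → 20
order_id=709: amount >= 46 OR status <> 'pending' → 25
order_id=710: amount >= 413 → 5
order_id=711: amount >= 413 → 15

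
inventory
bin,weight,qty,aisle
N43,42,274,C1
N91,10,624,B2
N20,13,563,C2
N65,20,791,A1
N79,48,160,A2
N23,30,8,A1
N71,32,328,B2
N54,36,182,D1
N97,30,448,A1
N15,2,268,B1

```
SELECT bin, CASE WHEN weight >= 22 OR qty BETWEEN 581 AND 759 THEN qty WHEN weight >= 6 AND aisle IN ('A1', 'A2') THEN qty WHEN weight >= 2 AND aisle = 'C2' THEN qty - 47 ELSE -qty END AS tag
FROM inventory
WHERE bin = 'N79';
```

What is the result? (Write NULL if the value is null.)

160

bin = N79: weight=48, qty=160, aisle=A2.
weight >= 22 OR qty BETWEEN 581 AND 759 → true → 160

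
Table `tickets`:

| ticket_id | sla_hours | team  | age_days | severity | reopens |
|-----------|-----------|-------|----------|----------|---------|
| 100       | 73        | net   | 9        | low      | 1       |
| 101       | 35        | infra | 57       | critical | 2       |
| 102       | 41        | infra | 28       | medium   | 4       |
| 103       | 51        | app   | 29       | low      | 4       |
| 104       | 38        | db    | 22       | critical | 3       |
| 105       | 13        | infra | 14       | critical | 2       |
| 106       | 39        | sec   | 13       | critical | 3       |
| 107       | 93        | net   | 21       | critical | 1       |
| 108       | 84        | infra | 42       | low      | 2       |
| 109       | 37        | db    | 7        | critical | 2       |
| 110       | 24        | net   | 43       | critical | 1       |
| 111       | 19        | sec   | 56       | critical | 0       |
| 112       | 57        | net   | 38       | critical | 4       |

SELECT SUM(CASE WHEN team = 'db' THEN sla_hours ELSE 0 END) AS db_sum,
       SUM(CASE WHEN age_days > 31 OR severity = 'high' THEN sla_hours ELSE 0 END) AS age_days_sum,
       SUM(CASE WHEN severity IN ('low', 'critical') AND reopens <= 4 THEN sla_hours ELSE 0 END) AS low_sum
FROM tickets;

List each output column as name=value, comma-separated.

[db_sum: team = 'db']
ticket_id=100: ✗
ticket_id=101: ✗
ticket_id=102: ✗
ticket_id=103: ✗
ticket_id=104: ✓ → 38
ticket_id=105: ✗
ticket_id=106: ✗
ticket_id=107: ✗
ticket_id=108: ✗
ticket_id=109: ✓ → 37
ticket_id=110: ✗
ticket_id=111: ✗
ticket_id=112: ✗
db_sum = 38 + 37 = 75
—
[age_days_sum: age_days > 31 OR severity = 'high']
ticket_id=100: ✗
ticket_id=101: ✓ → 35
ticket_id=102: ✗
ticket_id=103: ✗
ticket_id=104: ✗
ticket_id=105: ✗
ticket_id=106: ✗
ticket_id=107: ✗
ticket_id=108: ✓ → 84
ticket_id=109: ✗
ticket_id=110: ✓ → 24
ticket_id=111: ✓ → 19
ticket_id=112: ✓ → 57
age_days_sum = 35 + 84 + 24 + 19 + 57 = 219
—
[low_sum: severity IN ('low', 'critical') AND reopens <= 4]
ticket_id=100: ✓ → 73
ticket_id=101: ✓ → 35
ticket_id=102: ✗
ticket_id=103: ✓ → 51
ticket_id=104: ✓ → 38
ticket_id=105: ✓ → 13
ticket_id=106: ✓ → 39
ticket_id=107: ✓ → 93
ticket_id=108: ✓ → 84
ticket_id=109: ✓ → 37
ticket_id=110: ✓ → 24
ticket_id=111: ✓ → 19
ticket_id=112: ✓ → 57
low_sum = 73 + 35 + 51 + 38 + 13 + 39 + 93 + 84 + 37 + 24 + 19 + 57 = 563

db_sum=75, age_days_sum=219, low_sum=563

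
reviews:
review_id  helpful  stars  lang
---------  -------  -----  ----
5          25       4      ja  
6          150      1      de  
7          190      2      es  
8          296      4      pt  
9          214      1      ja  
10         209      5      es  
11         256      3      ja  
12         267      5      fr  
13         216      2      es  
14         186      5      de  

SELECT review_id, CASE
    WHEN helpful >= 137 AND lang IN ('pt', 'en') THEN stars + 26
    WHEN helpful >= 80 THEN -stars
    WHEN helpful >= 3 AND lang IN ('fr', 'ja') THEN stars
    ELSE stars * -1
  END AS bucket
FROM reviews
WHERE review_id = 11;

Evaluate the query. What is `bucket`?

review_id = 11: helpful=256, stars=3, lang=ja.
helpful >= 137 AND lang IN ('pt', 'en') → false
helpful >= 80 → true → -3

-3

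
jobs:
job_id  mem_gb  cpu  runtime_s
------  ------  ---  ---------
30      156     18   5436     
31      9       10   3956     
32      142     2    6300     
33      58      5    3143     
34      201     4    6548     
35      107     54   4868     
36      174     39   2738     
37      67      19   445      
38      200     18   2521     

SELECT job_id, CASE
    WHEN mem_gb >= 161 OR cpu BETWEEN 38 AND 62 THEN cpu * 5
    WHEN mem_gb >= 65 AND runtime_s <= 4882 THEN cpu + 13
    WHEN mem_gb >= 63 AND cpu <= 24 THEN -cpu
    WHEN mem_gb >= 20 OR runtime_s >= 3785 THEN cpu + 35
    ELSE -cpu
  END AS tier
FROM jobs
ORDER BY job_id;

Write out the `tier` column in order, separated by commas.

job_id=30: mem_gb >= 63 AND cpu <= 24 → -18
job_id=31: mem_gb >= 20 OR runtime_s >= 3785 → 45
job_id=32: mem_gb >= 63 AND cpu <= 24 → -2
job_id=33: mem_gb >= 20 OR runtime_s >= 3785 → 40
job_id=34: mem_gb >= 161 OR cpu BETWEEN 38 AND 62 → 20
job_id=35: mem_gb >= 161 OR cpu BETWEEN 38 AND 62 → 270
job_id=36: mem_gb >= 161 OR cpu BETWEEN 38 AND 62 → 195
job_id=37: mem_gb >= 65 AND runtime_s <= 4882 → 32
job_id=38: mem_gb >= 161 OR cpu BETWEEN 38 AND 62 → 90

-18, 45, -2, 40, 20, 270, 195, 32, 90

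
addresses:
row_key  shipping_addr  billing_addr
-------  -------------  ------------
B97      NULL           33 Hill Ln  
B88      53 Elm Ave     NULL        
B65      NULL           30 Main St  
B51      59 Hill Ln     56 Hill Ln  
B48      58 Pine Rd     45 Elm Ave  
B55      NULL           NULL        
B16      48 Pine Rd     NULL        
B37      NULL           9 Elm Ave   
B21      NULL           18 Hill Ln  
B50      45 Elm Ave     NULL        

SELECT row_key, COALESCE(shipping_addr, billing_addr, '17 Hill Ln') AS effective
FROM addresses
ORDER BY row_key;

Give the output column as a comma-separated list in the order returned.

48 Pine Rd, 18 Hill Ln, 9 Elm Ave, 58 Pine Rd, 45 Elm Ave, 59 Hill Ln, 17 Hill Ln, 30 Main St, 53 Elm Ave, 33 Hill Ln

row_key=B16: shipping_addr=48 Pine Rd → 48 Pine Rd
row_key=B21: shipping_addr=NULL, billing_addr=18 Hill Ln → 18 Hill Ln
row_key=B37: shipping_addr=NULL, billing_addr=9 Elm Ave → 9 Elm Ave
row_key=B48: shipping_addr=58 Pine Rd → 58 Pine Rd
row_key=B50: shipping_addr=45 Elm Ave → 45 Elm Ave
row_key=B51: shipping_addr=59 Hill Ln → 59 Hill Ln
row_key=B55: shipping_addr=NULL, billing_addr=NULL, → literal 17 Hill Ln → 17 Hill Ln
row_key=B65: shipping_addr=NULL, billing_addr=30 Main St → 30 Main St
row_key=B88: shipping_addr=53 Elm Ave → 53 Elm Ave
row_key=B97: shipping_addr=NULL, billing_addr=33 Hill Ln → 33 Hill Ln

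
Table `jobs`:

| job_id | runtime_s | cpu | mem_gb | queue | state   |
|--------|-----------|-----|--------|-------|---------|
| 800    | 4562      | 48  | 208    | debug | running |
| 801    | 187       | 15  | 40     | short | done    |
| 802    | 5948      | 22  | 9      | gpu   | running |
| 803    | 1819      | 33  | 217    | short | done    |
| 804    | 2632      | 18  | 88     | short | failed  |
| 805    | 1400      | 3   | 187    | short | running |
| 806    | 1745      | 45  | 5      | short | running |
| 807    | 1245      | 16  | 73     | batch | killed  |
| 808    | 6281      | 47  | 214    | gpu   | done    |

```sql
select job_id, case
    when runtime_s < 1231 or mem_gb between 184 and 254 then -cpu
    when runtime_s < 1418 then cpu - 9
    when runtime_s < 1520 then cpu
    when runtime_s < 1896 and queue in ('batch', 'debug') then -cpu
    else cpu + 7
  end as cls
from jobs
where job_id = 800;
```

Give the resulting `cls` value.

-48

job_id = 800: runtime_s=4562, cpu=48, mem_gb=208, queue=debug, state=running.
runtime_s < 1231 or mem_gb between 184 and 254 → true → -48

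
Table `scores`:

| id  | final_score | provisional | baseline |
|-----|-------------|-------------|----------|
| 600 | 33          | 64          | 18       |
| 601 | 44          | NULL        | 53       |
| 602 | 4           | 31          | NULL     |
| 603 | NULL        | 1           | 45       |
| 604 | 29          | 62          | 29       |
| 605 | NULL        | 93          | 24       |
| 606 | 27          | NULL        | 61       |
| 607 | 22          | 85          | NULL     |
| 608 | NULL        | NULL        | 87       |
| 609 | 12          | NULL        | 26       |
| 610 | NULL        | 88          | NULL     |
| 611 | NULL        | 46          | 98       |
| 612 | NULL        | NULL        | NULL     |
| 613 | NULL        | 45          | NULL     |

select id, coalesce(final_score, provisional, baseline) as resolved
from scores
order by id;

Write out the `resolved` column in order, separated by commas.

id=600: final_score=33 → 33
id=601: final_score=44 → 44
id=602: final_score=4 → 4
id=603: final_score=NULL, provisional=1 → 1
id=604: final_score=29 → 29
id=605: final_score=NULL, provisional=93 → 93
id=606: final_score=27 → 27
id=607: final_score=22 → 22
id=608: final_score=NULL, provisional=NULL, baseline=87 → 87
id=609: final_score=12 → 12
id=610: final_score=NULL, provisional=88 → 88
id=611: final_score=NULL, provisional=46 → 46
id=612: final_score=NULL, provisional=NULL, baseline=NULL (all NULL) → NULL
id=613: final_score=NULL, provisional=45 → 45

33, 44, 4, 1, 29, 93, 27, 22, 87, 12, 88, 46, NULL, 45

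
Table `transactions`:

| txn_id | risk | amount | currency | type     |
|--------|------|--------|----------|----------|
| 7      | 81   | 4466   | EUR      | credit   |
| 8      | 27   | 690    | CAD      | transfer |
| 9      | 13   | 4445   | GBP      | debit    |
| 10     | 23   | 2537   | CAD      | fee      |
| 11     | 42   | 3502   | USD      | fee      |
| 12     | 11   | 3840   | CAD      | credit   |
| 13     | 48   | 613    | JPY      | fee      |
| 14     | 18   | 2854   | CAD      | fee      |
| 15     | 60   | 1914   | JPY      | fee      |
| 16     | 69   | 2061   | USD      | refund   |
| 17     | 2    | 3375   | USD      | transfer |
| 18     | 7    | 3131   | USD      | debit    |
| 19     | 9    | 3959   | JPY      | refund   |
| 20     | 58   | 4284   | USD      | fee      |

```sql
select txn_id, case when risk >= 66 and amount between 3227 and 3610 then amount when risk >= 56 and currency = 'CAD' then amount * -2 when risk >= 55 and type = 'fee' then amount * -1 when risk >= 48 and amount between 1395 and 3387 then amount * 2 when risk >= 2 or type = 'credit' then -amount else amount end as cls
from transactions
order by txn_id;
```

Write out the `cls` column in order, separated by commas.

-4466, -690, -4445, -2537, -3502, -3840, -613, -2854, -1914, 4122, -3375, -3131, -3959, -4284

txn_id=7: risk >= 2 or type = 'credit' → -4466
txn_id=8: risk >= 2 or type = 'credit' → -690
txn_id=9: risk >= 2 or type = 'credit' → -4445
txn_id=10: risk >= 2 or type = 'credit' → -2537
txn_id=11: risk >= 2 or type = 'credit' → -3502
txn_id=12: risk >= 2 or type = 'credit' → -3840
txn_id=13: risk >= 2 or type = 'credit' → -613
txn_id=14: risk >= 2 or type = 'credit' → -2854
txn_id=15: risk >= 55 and type = 'fee' → -1914
txn_id=16: risk >= 48 and amount between 1395 and 3387 → 4122
txn_id=17: risk >= 2 or type = 'credit' → -3375
txn_id=18: risk >= 2 or type = 'credit' → -3131
txn_id=19: risk >= 2 or type = 'credit' → -3959
txn_id=20: risk >= 55 and type = 'fee' → -4284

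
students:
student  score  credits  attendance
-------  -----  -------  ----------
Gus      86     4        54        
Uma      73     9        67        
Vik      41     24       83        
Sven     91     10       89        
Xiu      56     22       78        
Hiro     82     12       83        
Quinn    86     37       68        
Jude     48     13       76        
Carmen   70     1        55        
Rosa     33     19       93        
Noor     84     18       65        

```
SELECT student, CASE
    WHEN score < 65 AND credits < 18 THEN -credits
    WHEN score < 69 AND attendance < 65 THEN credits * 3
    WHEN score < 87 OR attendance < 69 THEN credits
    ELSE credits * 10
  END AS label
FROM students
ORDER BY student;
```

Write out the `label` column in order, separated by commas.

student=Carmen: score < 87 OR attendance < 69 → 1
student=Gus: score < 87 OR attendance < 69 → 4
student=Hiro: score < 87 OR attendance < 69 → 12
student=Jude: score < 65 AND credits < 18 → -13
student=Noor: score < 87 OR attendance < 69 → 18
student=Quinn: score < 87 OR attendance < 69 → 37
student=Rosa: score < 87 OR attendance < 69 → 19
student=Sven: ELSE → 100
student=Uma: score < 87 OR attendance < 69 → 9
student=Vik: score < 87 OR attendance < 69 → 24
student=Xiu: score < 87 OR attendance < 69 → 22

1, 4, 12, -13, 18, 37, 19, 100, 9, 24, 22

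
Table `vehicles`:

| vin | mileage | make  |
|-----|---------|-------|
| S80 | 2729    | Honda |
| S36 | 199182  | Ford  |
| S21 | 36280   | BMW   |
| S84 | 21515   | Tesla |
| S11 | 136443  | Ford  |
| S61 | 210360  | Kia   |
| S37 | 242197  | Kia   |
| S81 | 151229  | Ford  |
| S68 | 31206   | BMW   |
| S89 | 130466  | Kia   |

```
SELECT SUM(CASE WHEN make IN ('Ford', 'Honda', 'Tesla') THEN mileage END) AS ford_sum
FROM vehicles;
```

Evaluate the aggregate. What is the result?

vin=S80: ✓ → 2729
vin=S36: ✓ → 199182
vin=S21: ✗
vin=S84: ✓ → 21515
vin=S11: ✓ → 136443
vin=S61: ✗
vin=S37: ✗
vin=S81: ✓ → 151229
vin=S68: ✗
vin=S89: ✗
ford_sum = 2729 + 199182 + 21515 + 136443 + 151229 = 511098

511098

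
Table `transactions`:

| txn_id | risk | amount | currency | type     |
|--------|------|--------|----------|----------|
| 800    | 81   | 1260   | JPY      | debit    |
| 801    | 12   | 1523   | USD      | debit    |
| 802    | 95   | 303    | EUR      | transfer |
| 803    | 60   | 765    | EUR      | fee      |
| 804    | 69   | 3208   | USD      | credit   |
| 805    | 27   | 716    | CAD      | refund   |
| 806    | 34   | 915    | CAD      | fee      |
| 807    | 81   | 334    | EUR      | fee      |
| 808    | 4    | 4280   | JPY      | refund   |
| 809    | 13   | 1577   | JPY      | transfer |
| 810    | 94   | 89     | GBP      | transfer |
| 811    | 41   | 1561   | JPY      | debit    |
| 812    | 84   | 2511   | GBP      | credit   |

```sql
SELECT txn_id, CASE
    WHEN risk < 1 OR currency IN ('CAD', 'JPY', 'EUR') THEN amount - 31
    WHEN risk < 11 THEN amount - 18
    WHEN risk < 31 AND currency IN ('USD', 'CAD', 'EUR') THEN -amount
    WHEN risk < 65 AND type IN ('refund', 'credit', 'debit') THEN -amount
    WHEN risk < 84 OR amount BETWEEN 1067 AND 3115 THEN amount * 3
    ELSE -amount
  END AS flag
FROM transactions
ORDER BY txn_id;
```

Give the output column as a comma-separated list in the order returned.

txn_id=800: risk < 1 OR currency IN ('CAD', 'JPY', 'EUR') → 1229
txn_id=801: risk < 31 AND currency IN ('USD', 'CAD', 'EUR') → -1523
txn_id=802: risk < 1 OR currency IN ('CAD', 'JPY', 'EUR') → 272
txn_id=803: risk < 1 OR currency IN ('CAD', 'JPY', 'EUR') → 734
txn_id=804: risk < 84 OR amount BETWEEN 1067 AND 3115 → 9624
txn_id=805: risk < 1 OR currency IN ('CAD', 'JPY', 'EUR') → 685
txn_id=806: risk < 1 OR currency IN ('CAD', 'JPY', 'EUR') → 884
txn_id=807: risk < 1 OR currency IN ('CAD', 'JPY', 'EUR') → 303
txn_id=808: risk < 1 OR currency IN ('CAD', 'JPY', 'EUR') → 4249
txn_id=809: risk < 1 OR currency IN ('CAD', 'JPY', 'EUR') → 1546
txn_id=810: ELSE → -89
txn_id=811: risk < 1 OR currency IN ('CAD', 'JPY', 'EUR') → 1530
txn_id=812: risk < 84 OR amount BETWEEN 1067 AND 3115 → 7533

1229, -1523, 272, 734, 9624, 685, 884, 303, 4249, 1546, -89, 1530, 7533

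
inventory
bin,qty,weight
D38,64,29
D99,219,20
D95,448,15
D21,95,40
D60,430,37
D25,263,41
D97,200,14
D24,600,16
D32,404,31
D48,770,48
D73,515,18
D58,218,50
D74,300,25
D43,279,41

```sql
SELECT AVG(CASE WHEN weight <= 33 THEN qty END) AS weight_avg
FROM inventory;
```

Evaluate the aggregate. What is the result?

343.75

bin=D38: ✓ → 64
bin=D99: ✓ → 219
bin=D95: ✓ → 448
bin=D21: ✗
bin=D60: ✗
bin=D25: ✗
bin=D97: ✓ → 200
bin=D24: ✓ → 600
bin=D32: ✓ → 404
bin=D48: ✗
bin=D73: ✓ → 515
bin=D58: ✗
bin=D74: ✓ → 300
bin=D43: ✗
weight_avg = (64 + 219 + 448 + 200 + 600 + 404 + 515 + 300) / 8 = 343.75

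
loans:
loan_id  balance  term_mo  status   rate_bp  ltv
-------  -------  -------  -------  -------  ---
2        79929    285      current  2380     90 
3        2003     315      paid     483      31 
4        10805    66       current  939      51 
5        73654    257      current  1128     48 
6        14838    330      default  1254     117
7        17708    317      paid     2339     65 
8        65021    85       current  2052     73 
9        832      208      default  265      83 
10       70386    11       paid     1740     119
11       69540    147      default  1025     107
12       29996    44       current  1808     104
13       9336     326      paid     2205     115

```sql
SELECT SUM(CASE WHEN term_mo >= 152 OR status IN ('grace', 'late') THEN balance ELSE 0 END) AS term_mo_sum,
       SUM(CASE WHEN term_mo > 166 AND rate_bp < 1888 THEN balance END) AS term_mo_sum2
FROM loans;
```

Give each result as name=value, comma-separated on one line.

[term_mo_sum: term_mo >= 152 OR status IN ('grace', 'late')]
loan_id=2: ✓ → 79929
loan_id=3: ✓ → 2003
loan_id=4: ✗
loan_id=5: ✓ → 73654
loan_id=6: ✓ → 14838
loan_id=7: ✓ → 17708
loan_id=8: ✗
loan_id=9: ✓ → 832
loan_id=10: ✗
loan_id=11: ✗
loan_id=12: ✗
loan_id=13: ✓ → 9336
term_mo_sum = 79929 + 2003 + 73654 + 14838 + 17708 + 832 + 9336 = 198300
—
[term_mo_sum2: term_mo > 166 AND rate_bp < 1888]
loan_id=2: ✗
loan_id=3: ✓ → 2003
loan_id=4: ✗
loan_id=5: ✓ → 73654
loan_id=6: ✓ → 14838
loan_id=7: ✗
loan_id=8: ✗
loan_id=9: ✓ → 832
loan_id=10: ✗
loan_id=11: ✗
loan_id=12: ✗
loan_id=13: ✗
term_mo_sum2 = 2003 + 73654 + 14838 + 832 = 91327

term_mo_sum=198300, term_mo_sum2=91327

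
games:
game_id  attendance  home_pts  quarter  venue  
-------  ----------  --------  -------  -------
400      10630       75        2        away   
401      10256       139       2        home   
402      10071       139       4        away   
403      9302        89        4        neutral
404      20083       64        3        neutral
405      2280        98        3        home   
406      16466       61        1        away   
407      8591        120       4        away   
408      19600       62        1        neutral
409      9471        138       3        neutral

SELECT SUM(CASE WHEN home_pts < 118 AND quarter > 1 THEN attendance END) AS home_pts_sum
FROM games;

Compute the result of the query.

game_id=400: ✓ → 10630
game_id=401: ✗
game_id=402: ✗
game_id=403: ✓ → 9302
game_id=404: ✓ → 20083
game_id=405: ✓ → 2280
game_id=406: ✗
game_id=407: ✗
game_id=408: ✗
game_id=409: ✗
home_pts_sum = 10630 + 9302 + 20083 + 2280 = 42295

42295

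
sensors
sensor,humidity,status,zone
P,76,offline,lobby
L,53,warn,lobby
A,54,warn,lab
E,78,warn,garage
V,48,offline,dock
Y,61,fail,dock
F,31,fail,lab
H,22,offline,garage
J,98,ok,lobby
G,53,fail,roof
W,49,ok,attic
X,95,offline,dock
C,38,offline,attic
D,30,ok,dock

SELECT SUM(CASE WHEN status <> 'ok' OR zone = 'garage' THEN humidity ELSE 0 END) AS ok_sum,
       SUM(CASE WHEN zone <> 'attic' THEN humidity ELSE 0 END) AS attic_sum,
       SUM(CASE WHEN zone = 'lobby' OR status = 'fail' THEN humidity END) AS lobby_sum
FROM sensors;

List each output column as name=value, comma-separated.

ok_sum=609, attic_sum=699, lobby_sum=372

[ok_sum: status <> 'ok' OR zone = 'garage']
sensor=P: ✓ → 76
sensor=L: ✓ → 53
sensor=A: ✓ → 54
sensor=E: ✓ → 78
sensor=V: ✓ → 48
sensor=Y: ✓ → 61
sensor=F: ✓ → 31
sensor=H: ✓ → 22
sensor=J: ✗
sensor=G: ✓ → 53
sensor=W: ✗
sensor=X: ✓ → 95
sensor=C: ✓ → 38
sensor=D: ✗
ok_sum = 76 + 53 + 54 + 78 + 48 + 61 + 31 + 22 + 53 + 95 + 38 = 609
—
[attic_sum: zone <> 'attic']
sensor=P: ✓ → 76
sensor=L: ✓ → 53
sensor=A: ✓ → 54
sensor=E: ✓ → 78
sensor=V: ✓ → 48
sensor=Y: ✓ → 61
sensor=F: ✓ → 31
sensor=H: ✓ → 22
sensor=J: ✓ → 98
sensor=G: ✓ → 53
sensor=W: ✗
sensor=X: ✓ → 95
sensor=C: ✗
sensor=D: ✓ → 30
attic_sum = 76 + 53 + 54 + 78 + 48 + 61 + 31 + 22 + 98 + 53 + 95 + 30 = 699
—
[lobby_sum: zone = 'lobby' OR status = 'fail']
sensor=P: ✓ → 76
sensor=L: ✓ → 53
sensor=A: ✗
sensor=E: ✗
sensor=V: ✗
sensor=Y: ✓ → 61
sensor=F: ✓ → 31
sensor=H: ✗
sensor=J: ✓ → 98
sensor=G: ✓ → 53
sensor=W: ✗
sensor=X: ✗
sensor=C: ✗
sensor=D: ✗
lobby_sum = 76 + 53 + 61 + 31 + 98 + 53 = 372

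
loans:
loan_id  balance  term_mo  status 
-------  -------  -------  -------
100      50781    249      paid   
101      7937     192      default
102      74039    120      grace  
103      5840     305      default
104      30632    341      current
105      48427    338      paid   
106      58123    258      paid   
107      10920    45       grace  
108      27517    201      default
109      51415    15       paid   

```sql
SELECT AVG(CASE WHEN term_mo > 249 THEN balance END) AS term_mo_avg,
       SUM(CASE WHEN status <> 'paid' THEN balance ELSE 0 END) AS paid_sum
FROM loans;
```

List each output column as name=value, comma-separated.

term_mo_avg=35755.5, paid_sum=156885

[term_mo_avg: term_mo > 249]
loan_id=100: ✗
loan_id=101: ✗
loan_id=102: ✗
loan_id=103: ✓ → 5840
loan_id=104: ✓ → 30632
loan_id=105: ✓ → 48427
loan_id=106: ✓ → 58123
loan_id=107: ✗
loan_id=108: ✗
loan_id=109: ✗
term_mo_avg = (5840 + 30632 + 48427 + 58123) / 4 = 35755.5
—
[paid_sum: status <> 'paid']
loan_id=100: ✗
loan_id=101: ✓ → 7937
loan_id=102: ✓ → 74039
loan_id=103: ✓ → 5840
loan_id=104: ✓ → 30632
loan_id=105: ✗
loan_id=106: ✗
loan_id=107: ✓ → 10920
loan_id=108: ✓ → 27517
loan_id=109: ✗
paid_sum = 7937 + 74039 + 5840 + 30632 + 10920 + 27517 = 156885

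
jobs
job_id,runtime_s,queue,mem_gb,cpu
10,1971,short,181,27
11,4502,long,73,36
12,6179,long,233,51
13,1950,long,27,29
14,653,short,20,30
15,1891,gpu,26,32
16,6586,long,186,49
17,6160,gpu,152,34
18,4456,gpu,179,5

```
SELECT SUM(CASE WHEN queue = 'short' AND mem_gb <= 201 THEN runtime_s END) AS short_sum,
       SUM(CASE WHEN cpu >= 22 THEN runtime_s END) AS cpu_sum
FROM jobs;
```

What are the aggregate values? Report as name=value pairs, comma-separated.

short_sum=2624, cpu_sum=29892

[short_sum: queue = 'short' AND mem_gb <= 201]
job_id=10: ✓ → 1971
job_id=11: ✗
job_id=12: ✗
job_id=13: ✗
job_id=14: ✓ → 653
job_id=15: ✗
job_id=16: ✗
job_id=17: ✗
job_id=18: ✗
short_sum = 1971 + 653 = 2624
—
[cpu_sum: cpu >= 22]
job_id=10: ✓ → 1971
job_id=11: ✓ → 4502
job_id=12: ✓ → 6179
job_id=13: ✓ → 1950
job_id=14: ✓ → 653
job_id=15: ✓ → 1891
job_id=16: ✓ → 6586
job_id=17: ✓ → 6160
job_id=18: ✗
cpu_sum = 1971 + 4502 + 6179 + 1950 + 653 + 1891 + 6586 + 6160 = 29892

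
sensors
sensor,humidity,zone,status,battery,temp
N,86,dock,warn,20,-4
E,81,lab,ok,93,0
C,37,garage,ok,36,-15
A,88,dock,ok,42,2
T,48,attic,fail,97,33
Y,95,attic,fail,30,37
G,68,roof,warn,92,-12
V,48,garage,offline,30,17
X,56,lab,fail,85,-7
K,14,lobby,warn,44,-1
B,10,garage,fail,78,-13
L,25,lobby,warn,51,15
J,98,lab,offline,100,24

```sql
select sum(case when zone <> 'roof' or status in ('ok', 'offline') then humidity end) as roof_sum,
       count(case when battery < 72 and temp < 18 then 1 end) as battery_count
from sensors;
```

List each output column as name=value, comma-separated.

roof_sum=686, battery_count=6

[roof_sum: zone <> 'roof' or status in ('ok', 'offline')]
sensor=N: ✓ → 86
sensor=E: ✓ → 81
sensor=C: ✓ → 37
sensor=A: ✓ → 88
sensor=T: ✓ → 48
sensor=Y: ✓ → 95
sensor=G: ✗
sensor=V: ✓ → 48
sensor=X: ✓ → 56
sensor=K: ✓ → 14
sensor=B: ✓ → 10
sensor=L: ✓ → 25
sensor=J: ✓ → 98
roof_sum = 86 + 81 + 37 + 88 + 48 + 95 + 48 + 56 + 14 + 10 + 25 + 98 = 686
—
[battery_count: battery < 72 and temp < 18]
sensor=N: ✓ → 1
sensor=E: ✗
sensor=C: ✓ → 1
sensor=A: ✓ → 1
sensor=T: ✗
sensor=Y: ✗
sensor=G: ✗
sensor=V: ✓ → 1
sensor=X: ✗
sensor=K: ✓ → 1
sensor=B: ✗
sensor=L: ✓ → 1
sensor=J: ✗
battery_count = COUNT(1, 1, 1, 1, 1, 1) = 6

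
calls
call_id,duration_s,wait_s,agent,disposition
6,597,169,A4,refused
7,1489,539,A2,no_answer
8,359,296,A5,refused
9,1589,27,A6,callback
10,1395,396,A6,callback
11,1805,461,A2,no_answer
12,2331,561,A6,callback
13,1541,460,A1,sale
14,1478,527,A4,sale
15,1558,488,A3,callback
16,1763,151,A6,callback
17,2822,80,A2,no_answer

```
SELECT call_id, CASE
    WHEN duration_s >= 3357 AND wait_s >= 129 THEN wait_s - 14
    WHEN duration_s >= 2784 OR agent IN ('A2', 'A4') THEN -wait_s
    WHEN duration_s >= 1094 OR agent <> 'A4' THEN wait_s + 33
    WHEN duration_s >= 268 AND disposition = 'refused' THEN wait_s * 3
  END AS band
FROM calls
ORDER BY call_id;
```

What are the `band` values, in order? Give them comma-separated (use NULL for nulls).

-169, -539, 329, 60, 429, -461, 594, 493, -527, 521, 184, -80

call_id=6: duration_s >= 2784 OR agent IN ('A2', 'A4') → -169
call_id=7: duration_s >= 2784 OR agent IN ('A2', 'A4') → -539
call_id=8: duration_s >= 1094 OR agent <> 'A4' → 329
call_id=9: duration_s >= 1094 OR agent <> 'A4' → 60
call_id=10: duration_s >= 1094 OR agent <> 'A4' → 429
call_id=11: duration_s >= 2784 OR agent IN ('A2', 'A4') → -461
call_id=12: duration_s >= 1094 OR agent <> 'A4' → 594
call_id=13: duration_s >= 1094 OR agent <> 'A4' → 493
call_id=14: duration_s >= 2784 OR agent IN ('A2', 'A4') → -527
call_id=15: duration_s >= 1094 OR agent <> 'A4' → 521
call_id=16: duration_s >= 1094 OR agent <> 'A4' → 184
call_id=17: duration_s >= 2784 OR agent IN ('A2', 'A4') → -80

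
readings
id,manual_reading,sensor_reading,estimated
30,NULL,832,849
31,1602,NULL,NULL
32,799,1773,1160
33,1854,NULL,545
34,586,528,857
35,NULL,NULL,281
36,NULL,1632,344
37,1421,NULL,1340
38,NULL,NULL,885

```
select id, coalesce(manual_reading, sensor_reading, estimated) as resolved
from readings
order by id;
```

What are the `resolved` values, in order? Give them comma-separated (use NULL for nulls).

832, 1602, 799, 1854, 586, 281, 1632, 1421, 885

id=30: manual_reading=NULL, sensor_reading=832 → 832
id=31: manual_reading=1602 → 1602
id=32: manual_reading=799 → 799
id=33: manual_reading=1854 → 1854
id=34: manual_reading=586 → 586
id=35: manual_reading=NULL, sensor_reading=NULL, estimated=281 → 281
id=36: manual_reading=NULL, sensor_reading=1632 → 1632
id=37: manual_reading=1421 → 1421
id=38: manual_reading=NULL, sensor_reading=NULL, estimated=885 → 885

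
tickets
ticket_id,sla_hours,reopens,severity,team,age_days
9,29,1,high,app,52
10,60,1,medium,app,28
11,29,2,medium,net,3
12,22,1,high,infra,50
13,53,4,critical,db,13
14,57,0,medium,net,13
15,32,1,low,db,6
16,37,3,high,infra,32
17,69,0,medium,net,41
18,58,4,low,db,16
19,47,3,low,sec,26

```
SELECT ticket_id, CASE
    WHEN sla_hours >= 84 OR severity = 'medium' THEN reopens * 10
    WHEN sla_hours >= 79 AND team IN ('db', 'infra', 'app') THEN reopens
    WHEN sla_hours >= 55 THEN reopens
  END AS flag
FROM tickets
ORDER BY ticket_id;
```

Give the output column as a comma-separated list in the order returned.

ticket_id=9: (no match → NULL) → NULL
ticket_id=10: sla_hours >= 84 OR severity = 'medium' → 10
ticket_id=11: sla_hours >= 84 OR severity = 'medium' → 20
ticket_id=12: (no match → NULL) → NULL
ticket_id=13: (no match → NULL) → NULL
ticket_id=14: sla_hours >= 84 OR severity = 'medium' → 0
ticket_id=15: (no match → NULL) → NULL
ticket_id=16: (no match → NULL) → NULL
ticket_id=17: sla_hours >= 84 OR severity = 'medium' → 0
ticket_id=18: sla_hours >= 55 → 4
ticket_id=19: (no match → NULL) → NULL

NULL, 10, 20, NULL, NULL, 0, NULL, NULL, 0, 4, NULL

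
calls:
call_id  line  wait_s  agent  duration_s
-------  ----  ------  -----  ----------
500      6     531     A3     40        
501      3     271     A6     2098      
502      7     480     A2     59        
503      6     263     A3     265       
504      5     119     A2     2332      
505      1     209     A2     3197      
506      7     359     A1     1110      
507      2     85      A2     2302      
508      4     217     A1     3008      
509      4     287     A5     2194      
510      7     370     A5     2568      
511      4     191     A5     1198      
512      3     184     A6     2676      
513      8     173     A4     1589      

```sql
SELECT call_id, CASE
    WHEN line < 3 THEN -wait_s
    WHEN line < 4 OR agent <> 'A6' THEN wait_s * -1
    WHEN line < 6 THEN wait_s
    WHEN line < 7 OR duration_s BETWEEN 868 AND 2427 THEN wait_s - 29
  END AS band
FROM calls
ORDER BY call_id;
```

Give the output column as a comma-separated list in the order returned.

-531, -271, -480, -263, -119, -209, -359, -85, -217, -287, -370, -191, -184, -173

call_id=500: line < 4 OR agent <> 'A6' → -531
call_id=501: line < 4 OR agent <> 'A6' → -271
call_id=502: line < 4 OR agent <> 'A6' → -480
call_id=503: line < 4 OR agent <> 'A6' → -263
call_id=504: line < 4 OR agent <> 'A6' → -119
call_id=505: line < 3 → -209
call_id=506: line < 4 OR agent <> 'A6' → -359
call_id=507: line < 3 → -85
call_id=508: line < 4 OR agent <> 'A6' → -217
call_id=509: line < 4 OR agent <> 'A6' → -287
call_id=510: line < 4 OR agent <> 'A6' → -370
call_id=511: line < 4 OR agent <> 'A6' → -191
call_id=512: line < 4 OR agent <> 'A6' → -184
call_id=513: line < 4 OR agent <> 'A6' → -173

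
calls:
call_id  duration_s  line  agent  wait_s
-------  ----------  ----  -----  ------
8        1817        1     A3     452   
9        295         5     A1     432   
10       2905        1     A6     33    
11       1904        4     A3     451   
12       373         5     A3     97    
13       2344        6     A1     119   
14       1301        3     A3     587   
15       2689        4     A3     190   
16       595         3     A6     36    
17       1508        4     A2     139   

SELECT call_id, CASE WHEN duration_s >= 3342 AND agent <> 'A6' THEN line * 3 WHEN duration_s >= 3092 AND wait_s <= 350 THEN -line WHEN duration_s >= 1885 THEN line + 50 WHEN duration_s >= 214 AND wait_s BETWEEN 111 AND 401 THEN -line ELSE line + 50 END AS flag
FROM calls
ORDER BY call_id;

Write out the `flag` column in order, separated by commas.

51, 55, 51, 54, 55, 56, 53, 54, 53, -4

call_id=8: ELSE → 51
call_id=9: ELSE → 55
call_id=10: duration_s >= 1885 → 51
call_id=11: duration_s >= 1885 → 54
call_id=12: ELSE → 55
call_id=13: duration_s >= 1885 → 56
call_id=14: ELSE → 53
call_id=15: duration_s >= 1885 → 54
call_id=16: ELSE → 53
call_id=17: duration_s >= 214 AND wait_s BETWEEN 111 AND 401 → -4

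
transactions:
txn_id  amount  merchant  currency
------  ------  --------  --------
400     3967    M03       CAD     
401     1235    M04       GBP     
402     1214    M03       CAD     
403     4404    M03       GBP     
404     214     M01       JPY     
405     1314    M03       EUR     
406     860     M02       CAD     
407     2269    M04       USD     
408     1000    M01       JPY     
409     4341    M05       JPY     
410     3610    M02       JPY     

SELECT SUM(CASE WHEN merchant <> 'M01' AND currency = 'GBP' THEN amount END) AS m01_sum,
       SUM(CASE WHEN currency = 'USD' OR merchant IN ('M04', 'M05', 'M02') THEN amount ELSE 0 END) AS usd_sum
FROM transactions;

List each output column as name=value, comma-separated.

m01_sum=5639, usd_sum=12315

[m01_sum: merchant <> 'M01' AND currency = 'GBP']
txn_id=400: ✗
txn_id=401: ✓ → 1235
txn_id=402: ✗
txn_id=403: ✓ → 4404
txn_id=404: ✗
txn_id=405: ✗
txn_id=406: ✗
txn_id=407: ✗
txn_id=408: ✗
txn_id=409: ✗
txn_id=410: ✗
m01_sum = 1235 + 4404 = 5639
—
[usd_sum: currency = 'USD' OR merchant IN ('M04', 'M05', 'M02')]
txn_id=400: ✗
txn_id=401: ✓ → 1235
txn_id=402: ✗
txn_id=403: ✗
txn_id=404: ✗
txn_id=405: ✗
txn_id=406: ✓ → 860
txn_id=407: ✓ → 2269
txn_id=408: ✗
txn_id=409: ✓ → 4341
txn_id=410: ✓ → 3610
usd_sum = 1235 + 860 + 2269 + 4341 + 3610 = 12315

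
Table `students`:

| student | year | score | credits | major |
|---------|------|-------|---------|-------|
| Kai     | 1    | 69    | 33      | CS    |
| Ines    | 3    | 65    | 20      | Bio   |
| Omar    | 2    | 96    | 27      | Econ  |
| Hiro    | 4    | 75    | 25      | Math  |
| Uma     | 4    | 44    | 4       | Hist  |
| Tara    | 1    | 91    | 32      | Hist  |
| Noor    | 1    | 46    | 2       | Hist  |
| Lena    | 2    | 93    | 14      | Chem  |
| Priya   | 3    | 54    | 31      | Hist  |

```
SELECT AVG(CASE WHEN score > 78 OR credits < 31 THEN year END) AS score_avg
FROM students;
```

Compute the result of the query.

student=Kai: ✗
student=Ines: ✓ → 3
student=Omar: ✓ → 2
student=Hiro: ✓ → 4
student=Uma: ✓ → 4
student=Tara: ✓ → 1
student=Noor: ✓ → 1
student=Lena: ✓ → 2
student=Priya: ✗
score_avg = (3 + 2 + 4 + 4 + 1 + 1 + 2) / 7 = 2.4285714286

2.4285714286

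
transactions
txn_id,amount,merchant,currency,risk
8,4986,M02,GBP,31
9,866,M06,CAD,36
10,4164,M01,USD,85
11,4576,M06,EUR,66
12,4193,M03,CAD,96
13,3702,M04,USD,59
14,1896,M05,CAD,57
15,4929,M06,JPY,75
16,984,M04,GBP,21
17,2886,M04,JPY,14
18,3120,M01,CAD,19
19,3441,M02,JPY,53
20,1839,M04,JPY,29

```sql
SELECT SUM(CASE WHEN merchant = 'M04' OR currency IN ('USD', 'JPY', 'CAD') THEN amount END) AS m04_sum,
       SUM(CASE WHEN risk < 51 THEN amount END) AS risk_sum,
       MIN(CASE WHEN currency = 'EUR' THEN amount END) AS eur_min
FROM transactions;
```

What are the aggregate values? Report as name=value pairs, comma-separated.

[m04_sum: merchant = 'M04' OR currency IN ('USD', 'JPY', 'CAD')]
txn_id=8: ✗
txn_id=9: ✓ → 866
txn_id=10: ✓ → 4164
txn_id=11: ✗
txn_id=12: ✓ → 4193
txn_id=13: ✓ → 3702
txn_id=14: ✓ → 1896
txn_id=15: ✓ → 4929
txn_id=16: ✓ → 984
txn_id=17: ✓ → 2886
txn_id=18: ✓ → 3120
txn_id=19: ✓ → 3441
txn_id=20: ✓ → 1839
m04_sum = 866 + 4164 + 4193 + 3702 + 1896 + 4929 + 984 + 2886 + 3120 + 3441 + 1839 = 32020
—
[risk_sum: risk < 51]
txn_id=8: ✓ → 4986
txn_id=9: ✓ → 866
txn_id=10: ✗
txn_id=11: ✗
txn_id=12: ✗
txn_id=13: ✗
txn_id=14: ✗
txn_id=15: ✗
txn_id=16: ✓ → 984
txn_id=17: ✓ → 2886
txn_id=18: ✓ → 3120
txn_id=19: ✗
txn_id=20: ✓ → 1839
risk_sum = 4986 + 866 + 984 + 2886 + 3120 + 1839 = 14681
—
[eur_min: currency = 'EUR']
txn_id=8: ✗
txn_id=9: ✗
txn_id=10: ✗
txn_id=11: ✓ → 4576
txn_id=12: ✗
txn_id=13: ✗
txn_id=14: ✗
txn_id=15: ✗
txn_id=16: ✗
txn_id=17: ✗
txn_id=18: ✗
txn_id=19: ✗
txn_id=20: ✗
eur_min = MIN(4576) = 4576

m04_sum=32020, risk_sum=14681, eur_min=4576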